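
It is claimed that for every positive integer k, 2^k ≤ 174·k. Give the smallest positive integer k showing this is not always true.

k = 11

Check each positive integer k in order until 2^k > 174·k.
For k = 1, 2, 3, 4, 5, 6, 7, 8, 9, 10 the conclusion holds.
k = 11: 2^k = 2048 and 174·k = 1914, so 2048 > 1914.
Hence k = 11 is a counterexample.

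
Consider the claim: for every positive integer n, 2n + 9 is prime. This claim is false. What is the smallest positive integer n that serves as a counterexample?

n = 3

We need the least positive integer n for which 2n + 9 is not prime.
For n = 1, 2 the conclusion holds.
n = 3: 2n + 9 = 15 = 3 × 5, composite.
So n = 3 is the smallest counterexample.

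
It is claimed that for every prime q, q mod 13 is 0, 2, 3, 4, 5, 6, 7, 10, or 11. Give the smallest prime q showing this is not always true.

q = 47

For q = 2, 3, 5, 7, …, 37, 41, 43 the conclusion holds.
q = 47: 47 mod 13 = 8 — not in {0, 2, 3, 4, 5, 6, 7, 10, 11}.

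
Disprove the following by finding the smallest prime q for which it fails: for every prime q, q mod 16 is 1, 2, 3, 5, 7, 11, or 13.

q = 31

A counterexample is any prime q such that the claim fails; we check each in order.
For q = 2, 3, 5, 7, 11, 13, 17, 19, 23, 29 the conclusion holds.
q = 31: 31 mod 16 = 15 — not in {1, 2, 3, 5, 7, 11, 13}.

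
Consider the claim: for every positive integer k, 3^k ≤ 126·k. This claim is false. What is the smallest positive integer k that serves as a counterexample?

The first 6 eligible values, up to k = 6, all satisfy the conclusion.
k = 7: 3^k = 2187 and 126·k = 882, so 2187 > 882.
So k = 7 is the smallest counterexample.

k = 7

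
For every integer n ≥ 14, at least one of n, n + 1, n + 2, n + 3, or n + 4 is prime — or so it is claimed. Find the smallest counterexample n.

A counterexample is any integer n ≥ 14 such that n, n + 1, n + 2, n + 3, n + 4 are all composite; we check each in order.
The first 10 eligible values, up to n = 23, all satisfy the conclusion.
n = 24: 24 = 2 × 12; 25 = 5 × 5; 26 = 2 × 13; 27 = 3 × 9; 28 = 2 × 14 — all composite.

n = 24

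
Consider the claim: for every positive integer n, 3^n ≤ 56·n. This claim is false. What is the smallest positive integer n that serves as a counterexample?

n = 1: 3^n = 3 and 56·n = 56, so 3 ≤ 56.
n = 2: 3^n = 9 and 56·n = 112, so 9 ≤ 112.
n = 3: 3^n = 27 and 56·n = 168, so 27 ≤ 168.
n = 4: 3^n = 81 and 56·n = 224, so 81 ≤ 224.
n = 5: 3^n = 243 and 56·n = 280, so 243 ≤ 280.
n = 6: 3^n = 729 and 56·n = 336, so 729 > 336.
Thus n = 6 disproves the claim, and no smaller n works.

n = 6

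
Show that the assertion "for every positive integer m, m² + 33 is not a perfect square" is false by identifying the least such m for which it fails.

A counterexample is any positive integer m such that m² + 33 is a perfect square; we check each in order.
For m = 1, 2, 3 the conclusion holds.
m = 4: 4² + 33 = 49 = 7², a perfect square.
Thus m = 4 disproves the claim, and no smaller m works.

m = 4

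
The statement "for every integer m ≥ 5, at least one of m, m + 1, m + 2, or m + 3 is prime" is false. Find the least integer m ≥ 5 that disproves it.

For m = 5, 6, 7, 8, …, 21, 22, 23 the conclusion holds.
m = 24: 24 = 2 × 12; 25 = 5 × 5; 26 = 2 × 13; 27 = 3 × 9 — all composite.

m = 24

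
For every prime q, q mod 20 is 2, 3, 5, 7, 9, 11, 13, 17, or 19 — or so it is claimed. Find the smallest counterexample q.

q = 41

For q = 2, 3, 5, 7, …, 29, 31, 37 the conclusion holds.
q = 41: 41 mod 20 = 1 — not in {2, 3, 5, 7, 9, 11, 13, 17, 19}.
So q = 41 is the smallest counterexample.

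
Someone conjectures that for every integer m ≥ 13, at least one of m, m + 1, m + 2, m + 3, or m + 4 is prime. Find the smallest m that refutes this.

A counterexample is any integer m ≥ 13 such that m, m + 1, m + 2, m + 3, m + 4 are all composite; we check each in order.
The first 11 eligible values, up to m = 23, all satisfy the conclusion.
m = 24: 24 = 2 × 12; 25 = 5 × 5; 26 = 2 × 13; 27 = 3 × 9; 28 = 2 × 14 — all composite.
Hence m = 24 is a counterexample.

m = 24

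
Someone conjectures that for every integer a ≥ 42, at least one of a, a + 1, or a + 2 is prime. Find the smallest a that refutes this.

a = 44

A counterexample is any integer a ≥ 42 such that a, a + 1, a + 2 are all composite; we check each in order.
a = 42: 43 is prime.
a = 43: 43 is prime.
a = 44: 44 = 2 × 22; 45 = 3 × 15; 46 = 2 × 23 — all composite.
Thus a = 44 disproves the claim, and no smaller a works.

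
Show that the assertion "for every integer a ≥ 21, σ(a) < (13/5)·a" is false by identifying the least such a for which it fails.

Check each integer a ≥ 21 in order until the claim fails.
The first 39 eligible values, up to a = 59, all satisfy the conclusion.
a = 60: σ(60) = 168; 168 ≥ 156.
Hence a = 60 is a counterexample.

a = 60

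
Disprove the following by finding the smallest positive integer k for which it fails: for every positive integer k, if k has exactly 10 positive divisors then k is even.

k = 405

We need the least positive integer k for which k has exactly 10 positive divisors but k is odd.
The first 9 eligible values, up to k = 368, all satisfy the conclusion.
k = 405: divisors of 405: 10 divisors; 405 is odd.
So k = 405 is the smallest counterexample.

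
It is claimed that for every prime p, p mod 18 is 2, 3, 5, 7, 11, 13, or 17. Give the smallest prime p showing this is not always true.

p = 19

p = 2: 2 mod 18 = 2.
p = 3: 3 mod 18 = 3.
p = 5: 5 mod 18 = 5.
p = 7: 7 mod 18 = 7.
p = 11: 11 mod 18 = 11.
p = 13: 13 mod 18 = 13.
p = 17: 17 mod 18 = 17.
p = 19: 19 mod 18 = 1 — not in {2, 3, 5, 7, 11, 13, 17}.
Thus p = 19 disproves the claim, and no smaller p works.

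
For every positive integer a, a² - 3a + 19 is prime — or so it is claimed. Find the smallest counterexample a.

a = 18

The first 17 eligible values, up to a = 17, all satisfy the conclusion.
a = 18: a² - 3a + 19 = 289 = 17 × 17, composite.
Thus a = 18 disproves the claim, and no smaller a works.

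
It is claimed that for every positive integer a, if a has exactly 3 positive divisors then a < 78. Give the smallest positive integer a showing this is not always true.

a = 121

a = 4: τ(4) = 3; 4 < 78.
a = 9: τ(9) = 3; 9 < 78.
a = 25: τ(25) = 3; 25 < 78.
a = 49: τ(49) = 3; 49 < 78.
a = 121: τ(121) = 3; 121 ≥ 78.
So a = 121 is the smallest counterexample.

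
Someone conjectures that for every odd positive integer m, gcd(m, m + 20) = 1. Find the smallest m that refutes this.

A counterexample is any odd positive integer m such that gcd(m, m + 20) > 1; we check each in order.
For m = 1, 3 the conclusion holds.
m = 5: gcd(5, 25) = 5.
So m = 5 is the smallest counterexample.

m = 5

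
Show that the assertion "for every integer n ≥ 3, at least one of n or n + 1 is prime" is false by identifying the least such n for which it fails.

n = 8

The first 5 eligible values, up to n = 7, all satisfy the conclusion.
n = 8: 8 = 2 × 4; 9 = 3 × 3 — both composite.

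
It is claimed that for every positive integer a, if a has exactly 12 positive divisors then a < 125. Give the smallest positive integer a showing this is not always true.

a = 126

Check each positive integer a in order until a has exactly 12 positive divisors but the claim fails.
For a = 60, 72, 84, 90, 96, 108 the conclusion holds.
a = 126: τ(126) = 12; 126 ≥ 125.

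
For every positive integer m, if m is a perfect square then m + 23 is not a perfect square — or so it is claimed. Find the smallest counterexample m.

m = 121

A counterexample is any positive integer m such that m is a perfect square but m + 23 is a perfect square; we check each in order.
The first 10 eligible values, up to m = 100, all satisfy the conclusion.
m = 121: 121 = 11² and 121 + 23 = 144 = 12².
So m = 121 is the smallest counterexample.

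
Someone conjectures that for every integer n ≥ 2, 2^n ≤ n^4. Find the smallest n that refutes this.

A counterexample is any integer n ≥ 2 such that 2^n > n^4; we check each in order.
For n = 2, 3, 4, 5, …, 14, 15, 16 the conclusion holds.
n = 17: 2^n = 131072 and n^4 = 83521, so 131072 > 83521.
Thus n = 17 disproves the claim, and no smaller n works.

n = 17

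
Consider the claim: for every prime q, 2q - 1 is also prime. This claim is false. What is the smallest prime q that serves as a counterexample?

Check each prime q in order until 2q - 1 is not prime.
q = 2: 2q - 1 = 3, prime.
q = 3: 2q - 1 = 5, prime.
q = 5: 2q - 1 = 9 = 3 × 3, not prime.

q = 5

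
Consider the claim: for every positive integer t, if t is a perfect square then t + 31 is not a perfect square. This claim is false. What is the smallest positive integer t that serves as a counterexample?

t = 225

Check each positive integer t in order until t is a perfect square but t + 31 is a perfect square.
For t = 1, 4, 9, 16, …, 144, 169, 196 the conclusion holds.
t = 225: 225 = 15² and 225 + 31 = 256 = 16².
Hence t = 225 is a counterexample.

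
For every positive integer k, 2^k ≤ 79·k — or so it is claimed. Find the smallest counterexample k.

We need the least positive integer k for which 2^k > 79·k.
For k = 1, 2, 3, 4, 5, 6, 7, 8, 9 the conclusion holds.
k = 10: 2^k = 1024 and 79·k = 790, so 1024 > 790.
So k = 10 is the smallest counterexample.

k = 10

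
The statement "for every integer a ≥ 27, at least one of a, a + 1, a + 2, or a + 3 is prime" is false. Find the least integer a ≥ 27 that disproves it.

a = 32

Check each integer a ≥ 27 in order until a, a + 1, a + 2, a + 3 are all composite.
a = 27: 29 is prime.
a = 28: 29 is prime.
a = 29: 29 is prime.
a = 30: 31 is prime.
a = 31: 31 is prime.
a = 32: 32 = 2 × 16; 33 = 3 × 11; 34 = 2 × 17; 35 = 5 × 7 — all composite.
Thus a = 32 disproves the claim, and no smaller a works.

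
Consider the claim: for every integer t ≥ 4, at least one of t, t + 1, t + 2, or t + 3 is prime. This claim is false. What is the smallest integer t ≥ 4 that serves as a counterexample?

For t = 4, 5, 6, 7, …, 21, 22, 23 the conclusion holds.
t = 24: 24 = 2 × 12; 25 = 5 × 5; 26 = 2 × 13; 27 = 3 × 9 — all composite.

t = 24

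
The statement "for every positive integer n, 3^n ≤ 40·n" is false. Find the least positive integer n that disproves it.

A counterexample is any positive integer n such that 3^n > 40·n; we check each in order.
The first 4 eligible values, up to n = 4, all satisfy the conclusion.
n = 5: 3^n = 243 and 40·n = 200, so 243 > 200.

n = 5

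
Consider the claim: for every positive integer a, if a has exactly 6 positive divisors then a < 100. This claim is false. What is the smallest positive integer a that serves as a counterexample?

A counterexample is any positive integer a such that a has exactly 6 positive divisors but the claim fails; we check each in order.
The first 16 eligible values, up to a = 99, all satisfy the conclusion.
a = 116: τ(116) = 6; 116 ≥ 100.
So a = 116 is the smallest counterexample.

a = 116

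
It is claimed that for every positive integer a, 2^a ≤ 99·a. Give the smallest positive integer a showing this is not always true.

We need the least positive integer a for which 2^a > 99·a.
For a = 1, 2, 3, 4, 5, 6, 7, 8, 9 the conclusion holds.
a = 10: 2^a = 1024 and 99·a = 990, so 1024 > 990.

a = 10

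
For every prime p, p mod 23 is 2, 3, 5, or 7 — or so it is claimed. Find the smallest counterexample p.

Check each prime p in order until the claim fails.
p = 2: 2 mod 23 = 2.
p = 3: 3 mod 23 = 3.
p = 5: 5 mod 23 = 5.
p = 7: 7 mod 23 = 7.
p = 11: 11 mod 23 = 11 — not in {2, 3, 5, 7}.

p = 11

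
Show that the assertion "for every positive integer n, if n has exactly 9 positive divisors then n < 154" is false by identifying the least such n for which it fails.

n = 36: τ(36) = 9; 36 < 154.
n = 100: τ(100) = 9; 100 < 154.
n = 196: τ(196) = 9; 196 ≥ 154.
Thus n = 196 disproves the claim, and no smaller n works.

n = 196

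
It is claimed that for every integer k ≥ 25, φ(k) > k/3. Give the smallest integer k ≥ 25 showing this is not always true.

Check each integer k ≥ 25 in order until the claim fails.
k = 25: φ(25) = 20 and 25/3 = 25/3, so φ(25) > 25/3.
k = 26: φ(26) = 12 and 26/3 = 26/3, so φ(26) > 26/3.
k = 27: φ(27) = 18 and 27/3 = 9, so φ(27) > 27/3.
k = 28: φ(28) = 12 and 28/3 = 28/3, so φ(28) > 28/3.
k = 29: φ(29) = 28 and 29/3 = 29/3, so φ(29) > 29/3.
k = 30: φ(30) = 8 and 30/3 = 10, so φ(30) ≤ 30/3.
Thus k = 30 disproves the claim, and no smaller k works.

k = 30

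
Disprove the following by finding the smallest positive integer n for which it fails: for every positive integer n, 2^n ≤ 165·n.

We need the least positive integer n for which 2^n > 165·n.
For n = 1, 2, 3, 4, 5, 6, 7, 8, 9, 10 the conclusion holds.
n = 11: 2^n = 2048 and 165·n = 1815, so 2048 > 1815.
Thus n = 11 disproves the claim, and no smaller n works.

n = 11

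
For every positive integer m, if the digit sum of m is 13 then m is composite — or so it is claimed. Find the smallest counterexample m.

m = 49: digit sum 13; 49 is composite.
m = 58: digit sum 13; 58 is composite.
m = 67: digit sum 13; 67 is prime, not composite.
So m = 67 is the smallest counterexample.

m = 67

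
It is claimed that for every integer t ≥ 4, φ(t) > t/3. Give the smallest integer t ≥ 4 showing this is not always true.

Check each integer t ≥ 4 in order until the claim fails.
t = 4: φ(4) = 2 and 4/3 = 4/3, so φ(4) > 4/3.
t = 5: φ(5) = 4 and 5/3 = 5/3, so φ(5) > 5/3.
t = 6: φ(6) = 2 and 6/3 = 2, so φ(6) ≤ 6/3.

t = 6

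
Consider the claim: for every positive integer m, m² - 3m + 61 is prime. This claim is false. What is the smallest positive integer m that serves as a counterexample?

m = 4

Check each positive integer m in order until m² - 3m + 61 is not prime.
For m = 1, 2, 3 the conclusion holds.
m = 4: m² - 3m + 61 = 65 = 5 × 13, composite.
So m = 4 is the smallest counterexample.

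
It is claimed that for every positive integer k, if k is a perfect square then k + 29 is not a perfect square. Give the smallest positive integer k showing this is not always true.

We need the least positive integer k for which k is a perfect square but k + 29 is a perfect square.
The first 13 eligible values, up to k = 169, all satisfy the conclusion.
k = 196: 196 = 14² and 196 + 29 = 225 = 15².
Thus k = 196 disproves the claim, and no smaller k works.

k = 196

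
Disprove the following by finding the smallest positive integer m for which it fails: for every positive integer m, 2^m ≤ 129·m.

The first 10 eligible values, up to m = 10, all satisfy the conclusion.
m = 11: 2^m = 2048 and 129·m = 1419, so 2048 > 1419.

m = 11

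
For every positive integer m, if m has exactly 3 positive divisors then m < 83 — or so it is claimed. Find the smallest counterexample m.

m = 121

Check each positive integer m in order until m has exactly 3 positive divisors but the claim fails.
The first 4 eligible values, up to m = 49, all satisfy the conclusion.
m = 121: τ(121) = 3; 121 ≥ 83.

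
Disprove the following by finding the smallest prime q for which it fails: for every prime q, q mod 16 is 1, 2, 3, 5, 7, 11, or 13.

Check each prime q in order until the claim fails.
For q = 2, 3, 5, 7, 11, 13, 17, 19, 23, 29 the conclusion holds.
q = 31: 31 mod 16 = 15 — not in {1, 2, 3, 5, 7, 11, 13}.
Hence q = 31 is a counterexample.

q = 31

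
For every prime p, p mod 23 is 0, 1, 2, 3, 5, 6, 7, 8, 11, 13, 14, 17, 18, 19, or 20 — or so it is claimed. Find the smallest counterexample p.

p = 61

We need the least prime p for which the claim fails.
For p = 2, 3, 5, 7, …, 47, 53, 59 the conclusion holds.
p = 61: 61 mod 23 = 15 — not in {0, 1, 2, 3, 5, 6, 7, 8, 11, 13, 14, 17, 18, 19, 20}.
Thus p = 61 disproves the claim, and no smaller p works.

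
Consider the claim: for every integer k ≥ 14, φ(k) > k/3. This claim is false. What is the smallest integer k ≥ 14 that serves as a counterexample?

k = 18

A counterexample is any integer k ≥ 14 such that the claim fails; we check each in order.
The first 4 eligible values, up to k = 17, all satisfy the conclusion.
k = 18: φ(18) = 6 and 18/3 = 6, so φ(18) ≤ 18/3.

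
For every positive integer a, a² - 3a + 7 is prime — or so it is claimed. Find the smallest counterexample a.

We need the least positive integer a for which a² - 3a + 7 is not prime.
For a = 1, 2, 3, 4, 5 the conclusion holds.
a = 6: a² - 3a + 7 = 25 = 5 × 5, composite.
Hence a = 6 is a counterexample.

a = 6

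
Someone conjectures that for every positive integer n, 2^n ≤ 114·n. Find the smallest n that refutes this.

n = 11

A counterexample is any positive integer n such that 2^n > 114·n; we check each in order.
For n = 1, 2, 3, 4, 5, 6, 7, 8, 9, 10 the conclusion holds.
n = 11: 2^n = 2048 and 114·n = 1254, so 2048 > 1254.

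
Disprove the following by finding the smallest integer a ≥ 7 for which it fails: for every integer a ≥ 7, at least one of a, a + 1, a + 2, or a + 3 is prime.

For a = 7, 8, 9, 10, …, 21, 22, 23 the conclusion holds.
a = 24: 24 = 2 × 12; 25 = 5 × 5; 26 = 2 × 13; 27 = 3 × 9 — all composite.
So a = 24 is the smallest counterexample.

a = 24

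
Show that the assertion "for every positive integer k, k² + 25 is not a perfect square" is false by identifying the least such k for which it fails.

The first 11 eligible values, up to k = 11, all satisfy the conclusion.
k = 12: 12² + 25 = 169 = 13², a perfect square.
Thus k = 12 disproves the claim, and no smaller k works.

k = 12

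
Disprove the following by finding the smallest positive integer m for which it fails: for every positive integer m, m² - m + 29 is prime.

Check each positive integer m in order until m² - m + 29 is not prime.
For m = 1, 2 the conclusion holds.
m = 3: m² - m + 29 = 35 = 5 × 7, composite.

m = 3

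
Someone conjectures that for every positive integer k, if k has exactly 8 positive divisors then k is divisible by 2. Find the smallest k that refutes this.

k = 105

The first 12 eligible values, up to k = 104, all satisfy the conclusion.
k = 105: τ(105) = 8; 105 mod 2 = 1.
Hence k = 105 is a counterexample.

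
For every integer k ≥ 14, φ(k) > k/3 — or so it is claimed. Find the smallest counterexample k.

k = 18

A counterexample is any integer k ≥ 14 such that the claim fails; we check each in order.
The first 4 eligible values, up to k = 17, all satisfy the conclusion.
k = 18: φ(18) = 6 and 18/3 = 6, so φ(18) ≤ 18/3.
Hence k = 18 is a counterexample.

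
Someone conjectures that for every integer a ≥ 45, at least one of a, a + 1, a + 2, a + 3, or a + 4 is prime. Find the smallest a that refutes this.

A counterexample is any integer a ≥ 45 such that a, a + 1, a + 2, a + 3, a + 4 are all composite; we check each in order.
For a = 45, 46, 47 the conclusion holds.
a = 48: 48 = 2 × 24; 49 = 7 × 7; 50 = 2 × 25; 51 = 3 × 17; 52 = 2 × 26 — all composite.

a = 48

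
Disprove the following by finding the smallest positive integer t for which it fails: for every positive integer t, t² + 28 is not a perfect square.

t = 6

We need the least positive integer t for which t² + 28 is a perfect square.
t = 1: 1² + 28 = 29, not a perfect square.
t = 2: 2² + 28 = 32, not a perfect square.
t = 3: 3² + 28 = 37, not a perfect square.
t = 4: 4² + 28 = 44, not a perfect square.
t = 5: 5² + 28 = 53, not a perfect square.
t = 6: 6² + 28 = 64 = 8², a perfect square.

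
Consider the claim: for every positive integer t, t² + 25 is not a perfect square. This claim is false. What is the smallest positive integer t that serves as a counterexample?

For t = 1, 2, 3, 4, …, 9, 10, 11 the conclusion holds.
t = 12: 12² + 25 = 169 = 13², a perfect square.
So t = 12 is the smallest counterexample.

t = 12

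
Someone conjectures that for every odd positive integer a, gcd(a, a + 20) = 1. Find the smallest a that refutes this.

a = 5

Check each odd positive integer a in order until gcd(a, a + 20) > 1.
For a = 1, 3 the conclusion holds.
a = 5: gcd(5, 25) = 5.
So a = 5 is the smallest counterexample.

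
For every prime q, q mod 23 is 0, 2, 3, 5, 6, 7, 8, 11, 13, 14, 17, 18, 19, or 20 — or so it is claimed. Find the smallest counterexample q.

The first 14 eligible values, up to q = 43, all satisfy the conclusion.
q = 47: 47 mod 23 = 1 — not in {0, 2, 3, 5, 6, 7, 8, 11, 13, 14, 17, 18, 19, 20}.

q = 47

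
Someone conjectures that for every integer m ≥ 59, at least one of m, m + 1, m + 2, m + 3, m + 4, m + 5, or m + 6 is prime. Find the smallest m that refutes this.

m = 90

Check each integer m ≥ 59 in order until m, m + 1, m + 2, m + 3, m + 4, m + 5, m + 6 are all composite.
The first 31 eligible values, up to m = 89, all satisfy the conclusion.
m = 90: 90 = 2 × 45; 91 = 7 × 13; 92 = 2 × 46; 93 = 3 × 31; 94 = 2 × 47; 95 = 5 × 19; 96 = 2 × 48 — all composite.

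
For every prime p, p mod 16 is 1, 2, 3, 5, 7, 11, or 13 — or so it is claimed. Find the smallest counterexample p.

For p = 2, 3, 5, 7, 11, 13, 17, 19, 23, 29 the conclusion holds.
p = 31: 31 mod 16 = 15 — not in {1, 2, 3, 5, 7, 11, 13}.
So p = 31 is the smallest counterexample.

p = 31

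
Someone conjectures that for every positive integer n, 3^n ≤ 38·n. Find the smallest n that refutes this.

A counterexample is any positive integer n such that 3^n > 38·n; we check each in order.
n = 1: 3^n = 3 and 38·n = 38, so 3 ≤ 38.
n = 2: 3^n = 9 and 38·n = 76, so 9 ≤ 76.
n = 3: 3^n = 27 and 38·n = 114, so 27 ≤ 114.
n = 4: 3^n = 81 and 38·n = 152, so 81 ≤ 152.
n = 5: 3^n = 243 and 38·n = 190, so 243 > 190.
Thus n = 5 disproves the claim, and no smaller n works.

n = 5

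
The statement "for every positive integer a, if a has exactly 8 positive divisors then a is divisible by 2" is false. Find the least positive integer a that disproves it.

a = 105

Check each positive integer a in order until a has exactly 8 positive divisors but a is not divisible by 2.
For a = 24, 30, 40, 42, …, 88, 102, 104 the conclusion holds.
a = 105: τ(105) = 8; 105 mod 2 = 1.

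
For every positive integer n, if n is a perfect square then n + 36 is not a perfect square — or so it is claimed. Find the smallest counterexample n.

n = 64

We need the least positive integer n for which n is a perfect square but n + 36 is a perfect square.
The first 7 eligible values, up to n = 49, all satisfy the conclusion.
n = 64: 64 = 8² and 64 + 36 = 100 = 10².
So n = 64 is the smallest counterexample.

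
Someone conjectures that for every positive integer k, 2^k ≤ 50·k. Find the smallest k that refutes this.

k = 9

Check each positive integer k in order until 2^k > 50·k.
k = 1: 2^k = 2 and 50·k = 50, so 2 ≤ 50.
k = 2: 2^k = 4 and 50·k = 100, so 4 ≤ 100.
k = 3: 2^k = 8 and 50·k = 150, so 8 ≤ 150.
k = 4: 2^k = 16 and 50·k = 200, so 16 ≤ 200.
k = 5: 2^k = 32 and 50·k = 250, so 32 ≤ 250.
k = 6: 2^k = 64 and 50·k = 300, so 64 ≤ 300.
k = 7: 2^k = 128 and 50·k = 350, so 128 ≤ 350.
k = 8: 2^k = 256 and 50·k = 400, so 256 ≤ 400.
k = 9: 2^k = 512 and 50·k = 450, so 512 > 450.
So k = 9 is the smallest counterexample.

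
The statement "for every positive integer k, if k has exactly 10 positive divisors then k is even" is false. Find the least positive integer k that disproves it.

k = 405

For k = 48, 80, 112, 162, 176, 208, 272, 304, 368 the conclusion holds.
k = 405: divisors of 405: 10 divisors; 405 is odd.
So k = 405 is the smallest counterexample.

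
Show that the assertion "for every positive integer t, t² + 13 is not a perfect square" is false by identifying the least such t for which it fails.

t = 6

For t = 1, 2, 3, 4, 5 the conclusion holds.
t = 6: 6² + 13 = 49 = 7², a perfect square.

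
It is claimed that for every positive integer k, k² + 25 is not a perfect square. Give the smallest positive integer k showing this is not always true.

k = 12

We need the least positive integer k for which k² + 25 is a perfect square.
For k = 1, 2, 3, 4, …, 9, 10, 11 the conclusion holds.
k = 12: 12² + 25 = 169 = 13², a perfect square.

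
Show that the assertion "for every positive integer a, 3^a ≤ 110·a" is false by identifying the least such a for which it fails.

a = 6

We need the least positive integer a for which 3^a > 110·a.
The first 5 eligible values, up to a = 5, all satisfy the conclusion.
a = 6: 3^a = 729 and 110·a = 660, so 729 > 660.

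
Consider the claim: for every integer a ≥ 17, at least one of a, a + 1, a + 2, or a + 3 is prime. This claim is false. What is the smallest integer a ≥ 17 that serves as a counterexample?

a = 24

A counterexample is any integer a ≥ 17 such that a, a + 1, a + 2, a + 3 are all composite; we check each in order.
The first 7 eligible values, up to a = 23, all satisfy the conclusion.
a = 24: 24 = 2 × 12; 25 = 5 × 5; 26 = 2 × 13; 27 = 3 × 9 — all composite.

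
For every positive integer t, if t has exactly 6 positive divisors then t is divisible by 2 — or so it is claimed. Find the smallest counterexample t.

t = 45

Check each positive integer t in order until t has exactly 6 positive divisors but t is not divisible by 2.
The first 6 eligible values, up to t = 44, all satisfy the conclusion.
t = 45: τ(45) = 6; 45 mod 2 = 1.
So t = 45 is the smallest counterexample.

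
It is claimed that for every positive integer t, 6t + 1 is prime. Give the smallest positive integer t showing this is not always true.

t = 4

Check each positive integer t in order until 6t + 1 is not prime.
t = 1: 6t + 1 = 7, prime.
t = 2: 6t + 1 = 13, prime.
t = 3: 6t + 1 = 19, prime.
t = 4: 6t + 1 = 25 = 5 × 5, composite.
So t = 4 is the smallest counterexample.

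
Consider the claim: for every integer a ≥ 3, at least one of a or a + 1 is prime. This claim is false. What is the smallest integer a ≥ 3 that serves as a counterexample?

We need the least integer a ≥ 3 for which a, a + 1 are both composite.
For a = 3, 4, 5, 6, 7 the conclusion holds.
a = 8: 8 = 2 × 4; 9 = 3 × 3 — both composite.

a = 8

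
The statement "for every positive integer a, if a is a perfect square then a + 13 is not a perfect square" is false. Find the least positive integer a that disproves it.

a = 36

Check each positive integer a in order until a is a perfect square but a + 13 is a perfect square.
For a = 1, 4, 9, 16, 25 the conclusion holds.
a = 36: 36 = 6² and 36 + 13 = 49 = 7².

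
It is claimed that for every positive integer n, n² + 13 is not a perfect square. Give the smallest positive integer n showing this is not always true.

Check each positive integer n in order until n² + 13 is a perfect square.
n = 1: 1² + 13 = 14, not a perfect square.
n = 2: 2² + 13 = 17, not a perfect square.
n = 3: 3² + 13 = 22, not a perfect square.
n = 4: 4² + 13 = 29, not a perfect square.
n = 5: 5² + 13 = 38, not a perfect square.
n = 6: 6² + 13 = 49 = 7², a perfect square.
Thus n = 6 disproves the claim, and no smaller n works.

n = 6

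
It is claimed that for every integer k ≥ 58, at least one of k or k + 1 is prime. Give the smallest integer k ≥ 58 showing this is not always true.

k = 62

Check each integer k ≥ 58 in order until k, k + 1 are both composite.
For k = 58, 59, 60, 61 the conclusion holds.
k = 62: 62 = 2 × 31; 63 = 3 × 21 — both composite.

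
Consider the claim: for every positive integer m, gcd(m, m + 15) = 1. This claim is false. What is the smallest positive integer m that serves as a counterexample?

Check each positive integer m in order until gcd(m, m + 15) > 1.
For m = 1, 2 the conclusion holds.
m = 3: gcd(3, 18) = 3.
Hence m = 3 is a counterexample.

m = 3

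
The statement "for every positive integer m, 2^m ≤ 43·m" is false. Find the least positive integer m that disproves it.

We need the least positive integer m for which 2^m > 43·m.
For m = 1, 2, 3, 4, 5, 6, 7, 8 the conclusion holds.
m = 9: 2^m = 512 and 43·m = 387, so 512 > 387.

m = 9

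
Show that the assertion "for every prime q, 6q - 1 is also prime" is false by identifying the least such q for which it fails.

Check each prime q in order until 6q - 1 is not prime.
The first 4 eligible values, up to q = 7, all satisfy the conclusion.
q = 11: 6q - 1 = 65 = 5 × 13, not prime.

q = 11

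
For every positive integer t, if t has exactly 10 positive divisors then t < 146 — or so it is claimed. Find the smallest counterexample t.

Check each positive integer t in order until t has exactly 10 positive divisors but the claim fails.
t = 48: τ(48) = 10; 48 < 146.
t = 80: τ(80) = 10; 80 < 146.
t = 112: τ(112) = 10; 112 < 146.
t = 162: τ(162) = 10; 162 ≥ 146.

t = 162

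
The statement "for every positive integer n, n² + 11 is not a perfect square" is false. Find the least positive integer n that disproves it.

n = 5

A counterexample is any positive integer n such that n² + 11 is a perfect square; we check each in order.
n = 1: 1² + 11 = 12, not a perfect square.
n = 2: 2² + 11 = 15, not a perfect square.
n = 3: 3² + 11 = 20, not a perfect square.
n = 4: 4² + 11 = 27, not a perfect square.
n = 5: 5² + 11 = 36 = 6², a perfect square.
Thus n = 5 disproves the claim, and no smaller n works.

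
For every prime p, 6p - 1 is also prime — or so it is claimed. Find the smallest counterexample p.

p = 11

A counterexample is any prime p such that 6p - 1 is not prime; we check each in order.
p = 2: 6p - 1 = 11, prime.
p = 3: 6p - 1 = 17, prime.
p = 5: 6p - 1 = 29, prime.
p = 7: 6p - 1 = 41, prime.
p = 11: 6p - 1 = 65 = 5 × 13, not prime.
Thus p = 11 disproves the claim, and no smaller p works.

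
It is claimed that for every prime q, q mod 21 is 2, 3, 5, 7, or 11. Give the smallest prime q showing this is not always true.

Check each prime q in order until the claim fails.
The first 5 eligible values, up to q = 11, all satisfy the conclusion.
q = 13: 13 mod 21 = 13 — not in {2, 3, 5, 7, 11}.

q = 13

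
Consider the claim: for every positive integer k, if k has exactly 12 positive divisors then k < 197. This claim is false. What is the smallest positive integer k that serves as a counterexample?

We need the least positive integer k for which k has exactly 12 positive divisors but the claim fails.
For k = 60, 72, 84, 90, …, 150, 156, 160 the conclusion holds.
k = 198: τ(198) = 12; 198 ≥ 197.
Thus k = 198 disproves the claim, and no smaller k works.

k = 198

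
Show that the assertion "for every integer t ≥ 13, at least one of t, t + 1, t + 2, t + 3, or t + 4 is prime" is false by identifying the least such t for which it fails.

Check each integer t ≥ 13 in order until t, t + 1, t + 2, t + 3, t + 4 are all composite.
For t = 13, 14, 15, 16, …, 21, 22, 23 the conclusion holds.
t = 24: 24 = 2 × 12; 25 = 5 × 5; 26 = 2 × 13; 27 = 3 × 9; 28 = 2 × 14 — all composite.

t = 24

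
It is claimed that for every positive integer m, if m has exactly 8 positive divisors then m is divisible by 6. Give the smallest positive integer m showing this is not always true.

Check each positive integer m in order until m has exactly 8 positive divisors but m is not divisible by 6.
m = 24: τ(24) = 8; 24 mod 6 = 0.
m = 30: τ(30) = 8; 30 mod 6 = 0.
m = 40: τ(40) = 8; 40 mod 6 = 4.

m = 40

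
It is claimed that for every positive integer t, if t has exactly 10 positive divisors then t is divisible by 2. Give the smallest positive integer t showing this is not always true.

The first 9 eligible values, up to t = 368, all satisfy the conclusion.
t = 405: τ(405) = 10; 405 mod 2 = 1.
Hence t = 405 is a counterexample.

t = 405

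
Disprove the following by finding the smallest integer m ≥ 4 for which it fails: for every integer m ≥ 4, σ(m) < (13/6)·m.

We need the least integer m ≥ 4 for which the claim fails.
The first 8 eligible values, up to m = 11, all satisfy the conclusion.
m = 12: σ(12) = 28; 28 ≥ 26.
So m = 12 is the smallest counterexample.

m = 12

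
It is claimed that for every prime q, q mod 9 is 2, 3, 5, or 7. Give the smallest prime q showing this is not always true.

The first 5 eligible values, up to q = 11, all satisfy the conclusion.
q = 13: 13 mod 9 = 4 — not in {2, 3, 5, 7}.

q = 13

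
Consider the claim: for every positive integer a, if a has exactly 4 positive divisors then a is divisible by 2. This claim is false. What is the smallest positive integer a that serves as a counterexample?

a = 15

We need the least positive integer a for which a has exactly 4 positive divisors but a is not divisible by 2.
The first 4 eligible values, up to a = 14, all satisfy the conclusion.
a = 15: τ(15) = 4; 15 mod 2 = 1.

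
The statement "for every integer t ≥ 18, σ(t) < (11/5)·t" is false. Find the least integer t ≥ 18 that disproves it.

t = 24

Check each integer t ≥ 18 in order until the claim fails.
For t = 18, 19, 20, 21, 22, 23 the conclusion holds.
t = 24: σ(24) = 60; 60 ≥ 264/5.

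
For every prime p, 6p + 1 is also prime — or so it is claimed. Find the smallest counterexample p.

Check each prime p in order until 6p + 1 is not prime.
For p = 2, 3, 5, 7, 11, 13, 17 the conclusion holds.
p = 19: 6p + 1 = 115 = 5 × 23, not prime.

p = 19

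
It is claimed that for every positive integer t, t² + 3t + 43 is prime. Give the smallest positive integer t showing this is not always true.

t = 39

Check each positive integer t in order until t² + 3t + 43 is not prime.
For t = 1, 2, 3, 4, …, 36, 37, 38 the conclusion holds.
t = 39: t² + 3t + 43 = 1681 = 41 × 41, composite.
Thus t = 39 disproves the claim, and no smaller t works.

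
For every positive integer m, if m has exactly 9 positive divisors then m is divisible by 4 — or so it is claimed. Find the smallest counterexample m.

For m = 36, 100, 196 the conclusion holds.
m = 225: τ(225) = 9; 225 mod 4 = 1.
So m = 225 is the smallest counterexample.

m = 225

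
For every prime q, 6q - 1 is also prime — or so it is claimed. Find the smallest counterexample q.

We need the least prime q for which 6q - 1 is not prime.
The first 4 eligible values, up to q = 7, all satisfy the conclusion.
q = 11: 6q - 1 = 65 = 5 × 13, not prime.
So q = 11 is the smallest counterexample.

q = 11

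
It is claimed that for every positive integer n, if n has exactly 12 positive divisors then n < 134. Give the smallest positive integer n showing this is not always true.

n = 140

Check each positive integer n in order until n has exactly 12 positive divisors but the claim fails.
The first 8 eligible values, up to n = 132, all satisfy the conclusion.
n = 140: τ(140) = 12; 140 ≥ 134.
Thus n = 140 disproves the claim, and no smaller n works.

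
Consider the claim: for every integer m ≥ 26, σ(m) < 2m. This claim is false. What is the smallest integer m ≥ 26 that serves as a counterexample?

Check each integer m ≥ 26 in order until the claim fails.
m = 26: σ(26) = 42; 42 < 52.
m = 27: σ(27) = 40; 40 < 54.
m = 28: σ(28) = 56; 56 ≥ 56.
Hence m = 28 is a counterexample.

m = 28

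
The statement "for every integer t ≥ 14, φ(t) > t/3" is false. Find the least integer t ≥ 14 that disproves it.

Check each integer t ≥ 14 in order until the claim fails.
t = 14: φ(14) = 6 and 14/3 = 14/3, so φ(14) > 14/3.
t = 15: φ(15) = 8 and 15/3 = 5, so φ(15) > 15/3.
t = 16: φ(16) = 8 and 16/3 = 16/3, so φ(16) > 16/3.
t = 17: φ(17) = 16 and 17/3 = 17/3, so φ(17) > 17/3.
t = 18: φ(18) = 6 and 18/3 = 6, so φ(18) ≤ 18/3.
So t = 18 is the smallest counterexample.

t = 18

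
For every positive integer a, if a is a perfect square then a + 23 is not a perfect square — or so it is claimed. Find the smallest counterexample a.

a = 121

A counterexample is any positive integer a such that a is a perfect square but a + 23 is a perfect square; we check each in order.
The first 10 eligible values, up to a = 100, all satisfy the conclusion.
a = 121: 121 = 11² and 121 + 23 = 144 = 12².
Thus a = 121 disproves the claim, and no smaller a works.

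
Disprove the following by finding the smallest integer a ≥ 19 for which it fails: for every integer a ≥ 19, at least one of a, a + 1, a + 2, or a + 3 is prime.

a = 24

For a = 19, 20, 21, 22, 23 the conclusion holds.
a = 24: 24 = 2 × 12; 25 = 5 × 5; 26 = 2 × 13; 27 = 3 × 9 — all composite.
Thus a = 24 disproves the claim, and no smaller a works.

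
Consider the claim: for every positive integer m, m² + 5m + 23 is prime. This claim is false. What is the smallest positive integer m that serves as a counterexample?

The first 13 eligible values, up to m = 13, all satisfy the conclusion.
m = 14: m² + 5m + 23 = 289 = 17 × 17, composite.

m = 14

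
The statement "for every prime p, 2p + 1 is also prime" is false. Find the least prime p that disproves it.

p = 7

For p = 2, 3, 5 the conclusion holds.
p = 7: 2p + 1 = 15 = 3 × 5, not prime.
So p = 7 is the smallest counterexample.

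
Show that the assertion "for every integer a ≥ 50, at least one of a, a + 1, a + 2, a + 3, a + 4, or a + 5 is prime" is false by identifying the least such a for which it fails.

For a = 50, 51, 52, 53, …, 87, 88, 89 the conclusion holds.
a = 90: 90 = 2 × 45; 91 = 7 × 13; 92 = 2 × 46; 93 = 3 × 31; 94 = 2 × 47; 95 = 5 × 19 — all composite.

a = 90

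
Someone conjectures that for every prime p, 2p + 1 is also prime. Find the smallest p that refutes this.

p = 7

A counterexample is any prime p such that 2p + 1 is not prime; we check each in order.
For p = 2, 3, 5 the conclusion holds.
p = 7: 2p + 1 = 15 = 3 × 5, not prime.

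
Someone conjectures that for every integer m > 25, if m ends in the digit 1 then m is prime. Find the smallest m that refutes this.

m = 51

For m = 31, 41 the conclusion holds.
m = 51: 51 ends in 1; 51 = 3 × 17, composite.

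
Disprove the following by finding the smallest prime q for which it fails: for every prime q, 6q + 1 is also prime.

q = 2: 6q + 1 = 13, prime.
q = 3: 6q + 1 = 19, prime.
q = 5: 6q + 1 = 31, prime.
q = 7: 6q + 1 = 43, prime.
q = 11: 6q + 1 = 67, prime.
q = 13: 6q + 1 = 79, prime.
q = 17: 6q + 1 = 103, prime.
q = 19: 6q + 1 = 115 = 5 × 23, not prime.

q = 19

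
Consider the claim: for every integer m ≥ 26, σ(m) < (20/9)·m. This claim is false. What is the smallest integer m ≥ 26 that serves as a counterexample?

A counterexample is any integer m ≥ 26 such that the claim fails; we check each in order.
m = 26: σ(26) = 42; 42 < 520/9.
m = 27: σ(27) = 40; 40 < 60.
m = 28: σ(28) = 56; 56 < 560/9.
m = 29: σ(29) = 30; 30 < 580/9.
m = 30: σ(30) = 72; 72 ≥ 200/3.
Thus m = 30 disproves the claim, and no smaller m works.

m = 30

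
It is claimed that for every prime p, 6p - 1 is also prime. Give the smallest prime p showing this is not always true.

Check each prime p in order until 6p - 1 is not prime.
The first 4 eligible values, up to p = 7, all satisfy the conclusion.
p = 11: 6p - 1 = 65 = 5 × 13, not prime.
So p = 11 is the smallest counterexample.

p = 11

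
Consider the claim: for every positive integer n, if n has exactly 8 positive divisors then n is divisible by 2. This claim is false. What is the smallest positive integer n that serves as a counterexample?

n = 105

For n = 24, 30, 40, 42, …, 88, 102, 104 the conclusion holds.
n = 105: τ(105) = 8; 105 mod 2 = 1.
So n = 105 is the smallest counterexample.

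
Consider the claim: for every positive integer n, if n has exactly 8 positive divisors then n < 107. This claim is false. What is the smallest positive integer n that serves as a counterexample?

n = 110

A counterexample is any positive integer n such that n has exactly 8 positive divisors but the claim fails; we check each in order.
For n = 24, 30, 40, 42, …, 102, 104, 105 the conclusion holds.
n = 110: τ(110) = 8; 110 ≥ 107.
Hence n = 110 is a counterexample.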